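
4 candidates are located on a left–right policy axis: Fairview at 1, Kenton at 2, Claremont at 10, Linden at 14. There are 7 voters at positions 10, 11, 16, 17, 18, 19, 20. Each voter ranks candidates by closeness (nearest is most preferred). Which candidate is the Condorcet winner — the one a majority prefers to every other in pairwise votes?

Linden

With single-peaked preferences on a line, the Condorcet winner is the candidate closest to the median voter.
The median voter (position 17) is closest to Linden at 14.
Check: Linden vs Claremont — voters closer to Linden: 5 of 7.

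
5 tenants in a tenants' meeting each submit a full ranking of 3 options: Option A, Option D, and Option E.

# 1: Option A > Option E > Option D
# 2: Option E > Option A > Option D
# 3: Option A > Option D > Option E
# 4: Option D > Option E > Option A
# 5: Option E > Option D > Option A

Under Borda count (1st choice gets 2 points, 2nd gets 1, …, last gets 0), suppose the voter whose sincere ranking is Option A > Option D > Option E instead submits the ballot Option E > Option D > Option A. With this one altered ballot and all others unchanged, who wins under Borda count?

Borda totals with the altered ballot: Option A 3, Option D 4, Option E 8.
The winner is unchanged: still Option E.

Option E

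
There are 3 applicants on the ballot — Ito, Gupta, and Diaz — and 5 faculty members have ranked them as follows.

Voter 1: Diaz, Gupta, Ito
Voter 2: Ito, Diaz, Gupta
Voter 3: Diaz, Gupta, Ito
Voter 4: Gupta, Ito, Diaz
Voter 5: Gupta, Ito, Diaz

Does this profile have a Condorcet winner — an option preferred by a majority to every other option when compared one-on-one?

Head-to-head results (5 voters total):
Ito vs Gupta: Gupta wins 4–1.
Ito vs Diaz: Ito wins 3–2.
Gupta vs Diaz: Diaz wins 3–2.
No candidate beats all others: Ito beats Diaz beats Gupta beats Ito, a majority cycle.

No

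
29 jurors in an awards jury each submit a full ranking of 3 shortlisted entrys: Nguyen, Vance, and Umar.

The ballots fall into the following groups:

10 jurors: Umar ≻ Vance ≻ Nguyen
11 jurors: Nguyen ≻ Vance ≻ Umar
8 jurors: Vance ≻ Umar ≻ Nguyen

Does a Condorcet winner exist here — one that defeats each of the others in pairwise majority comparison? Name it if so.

Vance

Head-to-head results (29 voters total):
Nguyen vs Vance: Vance wins 18–11.
Nguyen vs Umar: Umar wins 18–11.
Vance vs Umar: Vance wins 19–10.
Vance beats each rival — Nguyen (18–11), Umar (19–10) — so Vance is the Condorcet winner.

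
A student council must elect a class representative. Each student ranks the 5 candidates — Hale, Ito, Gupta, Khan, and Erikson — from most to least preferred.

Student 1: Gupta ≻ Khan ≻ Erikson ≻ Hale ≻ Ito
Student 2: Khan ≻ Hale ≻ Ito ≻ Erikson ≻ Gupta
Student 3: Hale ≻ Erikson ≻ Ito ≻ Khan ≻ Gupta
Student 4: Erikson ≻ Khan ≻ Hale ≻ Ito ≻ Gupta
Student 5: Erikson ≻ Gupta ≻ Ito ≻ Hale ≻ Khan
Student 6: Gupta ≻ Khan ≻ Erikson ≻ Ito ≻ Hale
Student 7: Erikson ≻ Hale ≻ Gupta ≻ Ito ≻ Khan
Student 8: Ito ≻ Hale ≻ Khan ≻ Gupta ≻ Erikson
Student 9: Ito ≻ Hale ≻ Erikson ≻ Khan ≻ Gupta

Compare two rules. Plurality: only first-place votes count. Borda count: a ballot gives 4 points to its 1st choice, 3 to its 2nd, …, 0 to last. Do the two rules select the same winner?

Yes

Plurality first-place counts: Hale 1, Ito 2, Gupta 2, Khan 1, Erikson 3 → Erikson.
Borda totals: Hale 20, Ito 17, Gupta 14, Khan 17, Erikson 22 → Erikson.
The two rules agree on Erikson.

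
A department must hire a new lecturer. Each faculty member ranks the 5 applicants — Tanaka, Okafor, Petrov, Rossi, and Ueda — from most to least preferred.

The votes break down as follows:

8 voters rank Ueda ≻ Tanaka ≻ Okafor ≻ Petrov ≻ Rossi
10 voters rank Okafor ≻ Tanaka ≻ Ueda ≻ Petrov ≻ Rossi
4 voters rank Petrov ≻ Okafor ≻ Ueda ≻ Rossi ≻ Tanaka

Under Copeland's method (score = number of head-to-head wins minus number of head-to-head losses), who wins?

Okafor

Pairwise results:
  Tanaka vs Okafor: Okafor wins 14–8.
  Tanaka vs Petrov: Tanaka wins 18–4.
  Tanaka vs Rossi: Tanaka wins 18–4.
  Tanaka vs Ueda: Ueda wins 12–10.
  Okafor vs Petrov: Okafor wins 18–4.
  Okafor vs Rossi: Okafor wins 22–0.
  Okafor vs Ueda: Okafor wins 14–8.
  Petrov vs Rossi: Petrov wins 22–0.
  Petrov vs Ueda: Ueda wins 18–4.
  Rossi vs Ueda: Ueda wins 22–0.
Copeland scores (wins − losses):
  Tanaka: 2 − 2 = 0
  Okafor: 4 − 0 = 4
  Petrov: 1 − 3 = -2
  Rossi: 0 − 4 = -4
  Ueda: 3 − 1 = 2
Okafor has the best Copeland score.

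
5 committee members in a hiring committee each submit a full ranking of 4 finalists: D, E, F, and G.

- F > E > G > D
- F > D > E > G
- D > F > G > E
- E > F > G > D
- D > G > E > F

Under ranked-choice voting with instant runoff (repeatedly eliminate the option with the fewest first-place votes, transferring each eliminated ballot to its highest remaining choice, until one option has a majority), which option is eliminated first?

G

Round 1: D 2, F 2, E 1, G 0. G has the fewest and is eliminated.
Round 2: D 2, F 2, E 1. E has the fewest and is eliminated.
Round 3: F 3, D 2. F has a majority.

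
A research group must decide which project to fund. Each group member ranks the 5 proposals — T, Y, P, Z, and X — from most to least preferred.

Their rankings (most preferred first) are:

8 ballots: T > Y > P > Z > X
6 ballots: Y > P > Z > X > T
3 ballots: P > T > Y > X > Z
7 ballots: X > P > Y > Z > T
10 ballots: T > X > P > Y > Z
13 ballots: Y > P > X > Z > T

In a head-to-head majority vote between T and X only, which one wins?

X

Ballots ranking T above X: 8+3+10 = 21.
Ballots ranking X above T: 6+7+13 = 26.
X wins the head-to-head, 26–21.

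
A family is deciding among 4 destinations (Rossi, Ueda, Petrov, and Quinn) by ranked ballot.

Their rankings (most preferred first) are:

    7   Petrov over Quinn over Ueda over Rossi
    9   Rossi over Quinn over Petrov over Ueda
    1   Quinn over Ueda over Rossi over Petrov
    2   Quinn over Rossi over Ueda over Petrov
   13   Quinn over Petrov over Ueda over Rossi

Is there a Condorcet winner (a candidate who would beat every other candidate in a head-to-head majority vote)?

Yes

Head-to-head results (32 voters total):
Rossi vs Ueda: Ueda wins 21–11.
Rossi vs Petrov: Petrov wins 20–12.
Rossi vs Quinn: Quinn wins 23–9.
Ueda vs Petrov: Petrov wins 29–3.
Ueda vs Quinn: Quinn wins 32–0.
Petrov vs Quinn: Quinn wins 25–7.
Quinn beats each rival — Rossi (23–9), Ueda (32–0), Petrov (25–7) — so Quinn is the Condorcet winner.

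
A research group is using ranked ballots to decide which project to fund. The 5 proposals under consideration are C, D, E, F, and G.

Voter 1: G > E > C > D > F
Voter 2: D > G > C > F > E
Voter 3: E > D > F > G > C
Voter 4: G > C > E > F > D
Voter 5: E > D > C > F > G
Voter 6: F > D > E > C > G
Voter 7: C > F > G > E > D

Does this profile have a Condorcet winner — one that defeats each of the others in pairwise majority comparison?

Head-to-head results (7 voters total):
C vs D: D wins 4–3.
C vs E: E wins 4–3.
C vs F: C wins 5–2.
C vs G: G wins 4–3.
D vs E: E wins 5–2.
D vs F: D wins 4–3.
D vs G: D wins 4–3.
E vs F: E wins 4–3.
E vs G: G wins 4–3.
F vs G: F wins 4–3.
No candidate beats all others: C beats F beats G beats C, a majority cycle.

No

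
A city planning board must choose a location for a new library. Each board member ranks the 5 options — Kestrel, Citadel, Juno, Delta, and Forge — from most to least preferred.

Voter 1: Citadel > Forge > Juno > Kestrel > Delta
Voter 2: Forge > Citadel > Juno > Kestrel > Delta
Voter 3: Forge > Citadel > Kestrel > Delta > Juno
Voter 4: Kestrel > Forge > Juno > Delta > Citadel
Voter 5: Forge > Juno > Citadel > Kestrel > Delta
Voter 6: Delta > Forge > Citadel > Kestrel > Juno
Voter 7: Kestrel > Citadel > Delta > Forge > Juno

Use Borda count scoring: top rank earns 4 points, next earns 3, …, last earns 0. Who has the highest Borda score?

Forge

Borda scores:
  Kestrel: 1 + 1 + 2 + 4 + 1 + 1 + 4 = 14
  Citadel: 4 + 3 + 3 + 0 + 2 + 2 + 3 = 17
  Juno: 2 + 2 + 0 + 2 + 3 + 0 + 0 = 9
  Delta: 0 + 0 + 1 + 1 + 0 + 4 + 2 = 8
  Forge: 3 + 4 + 4 + 3 + 4 + 3 + 1 = 22
Forge has the highest total.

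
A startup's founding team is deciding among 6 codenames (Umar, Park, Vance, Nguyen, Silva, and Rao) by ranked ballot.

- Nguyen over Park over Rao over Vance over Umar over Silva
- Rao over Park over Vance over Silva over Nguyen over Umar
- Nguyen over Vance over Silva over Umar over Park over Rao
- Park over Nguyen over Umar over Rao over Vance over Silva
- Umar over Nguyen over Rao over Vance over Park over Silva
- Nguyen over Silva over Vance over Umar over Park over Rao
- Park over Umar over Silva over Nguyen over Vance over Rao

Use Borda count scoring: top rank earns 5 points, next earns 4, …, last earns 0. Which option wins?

Nguyen

Borda scores:
  Umar: 1 + 0 + 2 + 3 + 5 + 2 + 4 = 17
  Park: 4 + 4 + 1 + 5 + 1 + 1 + 5 = 21
  Vance: 2 + 3 + 4 + 1 + 2 + 3 + 1 = 16
  Nguyen: 5 + 1 + 5 + 4 + 4 + 5 + 2 = 26
  Silva: 0 + 2 + 3 + 0 + 0 + 4 + 3 = 12
  Rao: 3 + 5 + 0 + 2 + 3 + 0 + 0 = 13
Nguyen has the highest total.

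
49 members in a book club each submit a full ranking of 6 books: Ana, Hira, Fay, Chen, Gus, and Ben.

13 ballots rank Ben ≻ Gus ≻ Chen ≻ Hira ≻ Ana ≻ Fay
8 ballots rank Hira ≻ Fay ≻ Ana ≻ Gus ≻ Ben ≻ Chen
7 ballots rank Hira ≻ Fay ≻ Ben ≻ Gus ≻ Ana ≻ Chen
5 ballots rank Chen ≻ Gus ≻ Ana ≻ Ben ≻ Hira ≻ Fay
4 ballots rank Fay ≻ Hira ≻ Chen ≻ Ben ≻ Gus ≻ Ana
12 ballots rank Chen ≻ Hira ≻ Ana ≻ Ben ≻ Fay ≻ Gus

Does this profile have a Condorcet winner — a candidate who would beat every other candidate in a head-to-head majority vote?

No

Head-to-head results (49 voters total):
Ana vs Hira: Hira wins 44–5.
Ana vs Fay: Ana wins 30–19.
Ana vs Chen: Chen wins 34–15.
Ana vs Gus: Gus wins 29–20.
Ana vs Ben: Ana wins 25–24.
Hira vs Fay: Hira wins 45–4.
Hira vs Chen: Chen wins 30–19.
Hira vs Gus: Hira wins 31–18.
Hira vs Ben: Hira wins 31–18.
Fay vs Chen: Chen wins 30–19.
Fay vs Gus: Fay wins 31–18.
Fay vs Ben: Ben wins 30–19.
Chen vs Gus: Gus wins 28–21.
Chen vs Ben: Ben wins 28–21.
Gus vs Ben: Ben wins 36–13.
No candidate beats all others: Ana beats Fay beats Gus beats Ana, a majority cycle.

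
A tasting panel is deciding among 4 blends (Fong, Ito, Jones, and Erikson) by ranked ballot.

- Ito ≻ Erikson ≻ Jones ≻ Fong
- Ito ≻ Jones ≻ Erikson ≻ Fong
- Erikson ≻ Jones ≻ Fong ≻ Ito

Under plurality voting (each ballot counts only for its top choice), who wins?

Ito

First-place vote totals:
  Fong: 0
  Ito: 2
  Jones: 0
  Erikson: 1
Ito has the most first-place votes.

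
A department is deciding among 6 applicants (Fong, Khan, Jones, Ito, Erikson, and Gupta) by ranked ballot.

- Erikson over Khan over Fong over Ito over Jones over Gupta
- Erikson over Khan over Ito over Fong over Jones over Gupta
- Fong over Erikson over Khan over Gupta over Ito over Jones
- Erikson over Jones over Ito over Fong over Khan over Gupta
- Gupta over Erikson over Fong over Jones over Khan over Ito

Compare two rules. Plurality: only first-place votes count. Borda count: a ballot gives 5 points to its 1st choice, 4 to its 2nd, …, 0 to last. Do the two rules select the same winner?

Plurality first-place counts: Fong 1, Khan 0, Jones 0, Ito 0, Erikson 3, Gupta 1 → Erikson.
Borda totals: Fong 15, Khan 13, Jones 8, Ito 9, Erikson 23, Gupta 7 → Erikson.
The two rules agree on Erikson.

Yes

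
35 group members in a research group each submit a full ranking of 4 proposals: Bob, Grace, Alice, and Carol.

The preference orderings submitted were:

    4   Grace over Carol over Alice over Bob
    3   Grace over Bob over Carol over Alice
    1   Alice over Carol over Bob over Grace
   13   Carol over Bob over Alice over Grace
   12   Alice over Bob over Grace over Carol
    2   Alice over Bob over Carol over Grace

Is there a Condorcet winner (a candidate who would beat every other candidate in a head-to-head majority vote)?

Head-to-head results (35 voters total):
Bob vs Grace: Bob wins 28–7.
Bob vs Alice: Alice wins 19–16.
Bob vs Carol: Carol wins 18–17.
Grace vs Alice: Alice wins 28–7.
Grace vs Carol: Grace wins 19–16.
Alice vs Carol: Carol wins 20–15.
No candidate beats all others: Bob beats Grace beats Carol beats Bob, a majority cycle.

No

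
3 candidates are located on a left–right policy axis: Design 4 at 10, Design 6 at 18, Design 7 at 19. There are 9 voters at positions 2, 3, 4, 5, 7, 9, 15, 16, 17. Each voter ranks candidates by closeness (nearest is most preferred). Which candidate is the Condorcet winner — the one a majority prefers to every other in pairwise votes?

With single-peaked preferences on a line, the Condorcet winner is the candidate closest to the median voter.
The median voter (position 7) is closest to Design 4 at 10.
Check: Design 4 vs Design 7 — voters closer to Design 4: 6 of 9.

Design 4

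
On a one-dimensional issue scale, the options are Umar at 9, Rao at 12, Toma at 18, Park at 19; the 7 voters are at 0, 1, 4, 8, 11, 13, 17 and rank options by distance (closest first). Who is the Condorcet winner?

With single-peaked preferences on a line, the Condorcet winner is the candidate closest to the median voter.
The median voter (position 8) is closest to Umar at 9.
Check: Umar vs Toma — voters closer to Umar: 6 of 7.

Umar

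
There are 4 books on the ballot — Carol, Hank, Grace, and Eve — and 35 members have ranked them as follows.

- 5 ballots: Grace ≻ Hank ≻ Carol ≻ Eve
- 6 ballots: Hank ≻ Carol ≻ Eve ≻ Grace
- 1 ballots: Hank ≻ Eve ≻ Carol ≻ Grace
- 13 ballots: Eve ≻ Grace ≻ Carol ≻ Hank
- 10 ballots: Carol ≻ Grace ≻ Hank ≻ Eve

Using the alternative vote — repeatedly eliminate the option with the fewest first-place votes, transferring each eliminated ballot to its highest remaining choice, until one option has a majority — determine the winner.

Hank

Round 1: Eve 13, Carol 10, Hank 7, Grace 5. Grace has the fewest and is eliminated.
Round 2: Eve 13, Hank 12, Carol 10. Carol has the fewest and is eliminated.
Round 3: Hank 22, Eve 13. Hank has a majority.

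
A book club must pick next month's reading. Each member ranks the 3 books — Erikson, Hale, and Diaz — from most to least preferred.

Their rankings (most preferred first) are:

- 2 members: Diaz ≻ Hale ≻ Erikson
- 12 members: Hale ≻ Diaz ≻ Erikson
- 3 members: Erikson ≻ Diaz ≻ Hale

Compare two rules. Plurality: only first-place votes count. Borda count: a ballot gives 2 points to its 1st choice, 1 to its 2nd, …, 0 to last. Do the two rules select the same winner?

Yes

Plurality first-place counts: Erikson 3, Hale 12, Diaz 2 → Hale.
Borda totals: Erikson 6, Hale 26, Diaz 19 → Hale.
The two rules agree on Hale.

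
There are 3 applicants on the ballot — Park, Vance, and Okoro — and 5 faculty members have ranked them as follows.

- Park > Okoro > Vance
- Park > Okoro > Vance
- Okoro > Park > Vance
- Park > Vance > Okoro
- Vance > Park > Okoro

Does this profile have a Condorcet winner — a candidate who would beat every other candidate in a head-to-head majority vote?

Yes

Head-to-head results (5 voters total):
Park vs Vance: Park wins 4–1.
Park vs Okoro: Park wins 4–1.
Vance vs Okoro: Okoro wins 3–2.
Park beats each rival — Vance (4–1), Okoro (4–1) — so Park is the Condorcet winner.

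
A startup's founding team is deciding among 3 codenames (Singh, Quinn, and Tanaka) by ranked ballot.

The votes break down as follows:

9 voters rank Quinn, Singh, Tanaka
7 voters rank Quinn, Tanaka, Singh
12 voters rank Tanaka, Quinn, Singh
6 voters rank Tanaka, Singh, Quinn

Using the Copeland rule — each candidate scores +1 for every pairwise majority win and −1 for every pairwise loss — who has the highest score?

Tanaka

Pairwise results:
  Singh vs Quinn: Quinn wins 28–6.
  Singh vs Tanaka: Tanaka wins 25–9.
  Quinn vs Tanaka: Tanaka wins 18–16.
Copeland scores (wins − losses):
  Singh: 0 − 2 = -2
  Quinn: 1 − 1 = 0
  Tanaka: 2 − 0 = 2
Tanaka has the best Copeland score.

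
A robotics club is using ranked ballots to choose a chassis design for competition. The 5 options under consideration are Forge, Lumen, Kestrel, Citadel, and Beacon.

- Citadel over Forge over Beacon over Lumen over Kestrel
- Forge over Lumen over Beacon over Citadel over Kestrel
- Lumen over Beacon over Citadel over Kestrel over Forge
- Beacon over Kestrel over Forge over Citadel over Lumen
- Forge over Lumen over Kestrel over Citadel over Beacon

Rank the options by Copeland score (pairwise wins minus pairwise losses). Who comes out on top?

Pairwise results:
  Forge vs Lumen: Forge wins 4–1.
  Forge vs Kestrel: Forge wins 3–2.
  Forge vs Citadel: Forge wins 3–2.
  Forge vs Beacon: Forge wins 3–2.
  Lumen vs Kestrel: Lumen wins 4–1.
  Lumen vs Citadel: Lumen wins 3–2.
  Lumen vs Beacon: Lumen wins 3–2.
  Kestrel vs Citadel: Citadel wins 3–2.
  Kestrel vs Beacon: Beacon wins 4–1.
  Citadel vs Beacon: Beacon wins 3–2.
Copeland scores (wins − losses):
  Forge: 4 − 0 = 4
  Lumen: 3 − 1 = 2
  Kestrel: 0 − 4 = -4
  Citadel: 1 − 3 = -2
  Beacon: 2 − 2 = 0
Forge has the best Copeland score.

Forge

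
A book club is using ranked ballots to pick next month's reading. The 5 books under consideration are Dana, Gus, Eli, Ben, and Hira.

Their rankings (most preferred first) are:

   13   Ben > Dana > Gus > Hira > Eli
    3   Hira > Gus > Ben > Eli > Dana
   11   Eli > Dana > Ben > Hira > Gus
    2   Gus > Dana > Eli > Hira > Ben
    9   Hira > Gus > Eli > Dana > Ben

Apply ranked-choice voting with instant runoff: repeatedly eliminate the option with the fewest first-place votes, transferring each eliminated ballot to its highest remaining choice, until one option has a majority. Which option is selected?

Round 1: Ben 13, Hira 12, Eli 11, Gus 2, Dana 0. Dana has the fewest and is eliminated.
Round 2: Ben 13, Hira 12, Eli 11, Gus 2. Gus has the fewest and is eliminated.
Round 3: Eli 13, Ben 13, Hira 12. Hira has the fewest and is eliminated.
Round 4: Eli 22, Ben 16. Eli has a majority.

Eli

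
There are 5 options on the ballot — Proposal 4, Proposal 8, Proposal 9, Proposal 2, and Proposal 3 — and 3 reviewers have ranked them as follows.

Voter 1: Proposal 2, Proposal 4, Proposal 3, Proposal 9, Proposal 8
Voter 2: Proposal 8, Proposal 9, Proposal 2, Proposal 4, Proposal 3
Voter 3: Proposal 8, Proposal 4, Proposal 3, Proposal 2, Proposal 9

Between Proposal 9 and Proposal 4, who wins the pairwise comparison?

Ballots ranking Proposal 9 above Proposal 4: 1.
Ballots ranking Proposal 4 above Proposal 9: 2.
Proposal 4 wins the head-to-head, 2–1.

Proposal 4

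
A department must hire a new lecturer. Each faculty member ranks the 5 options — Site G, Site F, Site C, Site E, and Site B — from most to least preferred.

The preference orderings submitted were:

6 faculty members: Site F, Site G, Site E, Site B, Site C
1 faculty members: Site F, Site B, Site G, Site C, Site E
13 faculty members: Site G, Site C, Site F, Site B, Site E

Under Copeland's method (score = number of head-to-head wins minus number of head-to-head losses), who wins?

Site G

Pairwise results:
  Site G vs Site F: Site G wins 13–7.
  Site G vs Site C: Site G wins 20–0.
  Site G vs Site E: Site G wins 20–0.
  Site G vs Site B: Site G wins 19–1.
  Site F vs Site C: Site C wins 13–7.
  Site F vs Site E: Site F wins 20–0.
  Site F vs Site B: Site F wins 20–0.
  Site C vs Site E: Site C wins 14–6.
  Site C vs Site B: Site C wins 13–7.
  Site E vs Site B: Site B wins 14–6.
Copeland scores (wins − losses):
  Site G: 4 − 0 = 4
  Site F: 2 − 2 = 0
  Site C: 3 − 1 = 2
  Site E: 0 − 4 = -4
  Site B: 1 − 3 = -2
Site G has the best Copeland score.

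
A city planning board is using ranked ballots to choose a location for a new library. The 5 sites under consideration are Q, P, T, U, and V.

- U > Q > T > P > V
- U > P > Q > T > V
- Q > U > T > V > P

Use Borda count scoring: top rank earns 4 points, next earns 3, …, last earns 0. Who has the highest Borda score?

Borda scores:
  Q: 3 + 2 + 4 = 9
  P: 1 + 3 + 0 = 4
  T: 2 + 1 + 2 = 5
  U: 4 + 4 + 3 = 11
  V: 0 + 0 + 1 = 1
U has the highest total.

U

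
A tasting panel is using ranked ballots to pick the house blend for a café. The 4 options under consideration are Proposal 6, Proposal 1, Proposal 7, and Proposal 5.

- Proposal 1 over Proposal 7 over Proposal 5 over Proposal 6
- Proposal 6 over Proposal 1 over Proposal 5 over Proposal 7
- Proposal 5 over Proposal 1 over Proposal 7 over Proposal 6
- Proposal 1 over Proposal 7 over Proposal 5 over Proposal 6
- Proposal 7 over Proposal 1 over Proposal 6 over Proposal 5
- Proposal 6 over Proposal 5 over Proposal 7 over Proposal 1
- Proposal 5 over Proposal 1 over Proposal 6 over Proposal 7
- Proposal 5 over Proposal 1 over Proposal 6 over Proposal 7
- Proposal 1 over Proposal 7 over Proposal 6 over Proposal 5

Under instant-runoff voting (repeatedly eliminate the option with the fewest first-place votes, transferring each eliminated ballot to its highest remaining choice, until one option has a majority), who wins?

Proposal 1

Round 1: Proposal 1 3, Proposal 5 3, Proposal 6 2, Proposal 7 1. Proposal 7 has the fewest and is eliminated.
Round 2: Proposal 1 4, Proposal 5 3, Proposal 6 2. Proposal 6 has the fewest and is eliminated.
Round 3: Proposal 1 5, Proposal 5 4. Proposal 1 has a majority.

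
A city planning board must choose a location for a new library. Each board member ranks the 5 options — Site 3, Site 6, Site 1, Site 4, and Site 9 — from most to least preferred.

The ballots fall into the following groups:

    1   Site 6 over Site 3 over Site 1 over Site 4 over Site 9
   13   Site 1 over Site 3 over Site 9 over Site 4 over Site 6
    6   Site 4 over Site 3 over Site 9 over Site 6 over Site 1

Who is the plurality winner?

First-place vote totals:
  Site 3: 0
  Site 6: 1
  Site 1: 13
  Site 4: 6
  Site 9: 0
Site 1 has the most first-place votes.

Site 1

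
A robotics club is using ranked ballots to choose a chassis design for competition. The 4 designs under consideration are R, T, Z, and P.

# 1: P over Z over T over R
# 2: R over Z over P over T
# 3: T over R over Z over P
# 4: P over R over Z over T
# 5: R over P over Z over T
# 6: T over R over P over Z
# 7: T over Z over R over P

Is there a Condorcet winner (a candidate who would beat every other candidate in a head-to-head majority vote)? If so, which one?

No Condorcet winner

Head-to-head results (7 voters total):
R vs T: T wins 4–3.
R vs Z: R wins 5–2.
R vs P: R wins 5–2.
T vs Z: Z wins 4–3.
T vs P: P wins 4–3.
Z vs P: P wins 4–3.
No candidate beats all others: R beats Z beats T beats R, a majority cycle.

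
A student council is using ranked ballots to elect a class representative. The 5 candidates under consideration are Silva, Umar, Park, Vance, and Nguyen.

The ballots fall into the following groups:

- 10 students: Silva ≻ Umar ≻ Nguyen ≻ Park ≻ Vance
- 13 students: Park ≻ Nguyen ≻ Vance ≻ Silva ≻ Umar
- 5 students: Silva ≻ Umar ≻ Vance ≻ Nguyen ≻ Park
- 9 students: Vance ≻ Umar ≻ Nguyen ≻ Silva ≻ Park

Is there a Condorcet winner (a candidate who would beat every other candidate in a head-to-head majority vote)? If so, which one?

Head-to-head results (37 voters total):
Silva vs Umar: Silva wins 28–9.
Silva vs Park: Silva wins 24–13.
Silva vs Vance: Vance wins 22–15.
Silva vs Nguyen: Nguyen wins 22–15.
Umar vs Park: Umar wins 24–13.
Umar vs Vance: Vance wins 22–15.
Umar vs Nguyen: Umar wins 24–13.
Park vs Vance: Park wins 23–14.
Park vs Nguyen: Nguyen wins 24–13.
Vance vs Nguyen: Nguyen wins 23–14.
No candidate beats all others: Silva beats Umar beats Nguyen beats Silva, a majority cycle.

None — there is no Condorcet winner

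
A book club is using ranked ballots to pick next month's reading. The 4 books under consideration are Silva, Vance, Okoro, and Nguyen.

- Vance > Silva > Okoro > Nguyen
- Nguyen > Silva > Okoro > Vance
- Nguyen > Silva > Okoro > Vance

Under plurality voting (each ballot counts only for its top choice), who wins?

Nguyen

First-place vote totals:
  Silva: 0
  Vance: 1
  Okoro: 0
  Nguyen: 2
Nguyen has the most first-place votes.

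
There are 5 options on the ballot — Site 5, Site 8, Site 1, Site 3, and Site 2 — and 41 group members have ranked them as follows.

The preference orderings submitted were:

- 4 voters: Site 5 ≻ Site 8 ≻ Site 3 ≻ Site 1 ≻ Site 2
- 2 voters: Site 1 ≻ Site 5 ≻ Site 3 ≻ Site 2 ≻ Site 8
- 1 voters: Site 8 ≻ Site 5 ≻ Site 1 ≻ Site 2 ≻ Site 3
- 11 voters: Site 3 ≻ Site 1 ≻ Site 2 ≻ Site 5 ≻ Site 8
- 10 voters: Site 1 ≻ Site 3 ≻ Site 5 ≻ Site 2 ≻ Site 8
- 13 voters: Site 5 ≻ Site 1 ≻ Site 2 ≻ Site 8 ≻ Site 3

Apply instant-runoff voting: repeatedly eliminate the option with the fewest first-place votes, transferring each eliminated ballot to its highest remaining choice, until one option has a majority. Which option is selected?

Round 1: Site 5 17, Site 1 12, Site 3 11, Site 8 1, Site 2 0. Site 2 has the fewest and is eliminated.
Round 2: Site 5 17, Site 1 12, Site 3 11, Site 8 1. Site 8 has the fewest and is eliminated.
Round 3: Site 5 18, Site 1 12, Site 3 11. Site 3 has the fewest and is eliminated.
Round 4: Site 1 23, Site 5 18. Site 1 has a majority.

Site 1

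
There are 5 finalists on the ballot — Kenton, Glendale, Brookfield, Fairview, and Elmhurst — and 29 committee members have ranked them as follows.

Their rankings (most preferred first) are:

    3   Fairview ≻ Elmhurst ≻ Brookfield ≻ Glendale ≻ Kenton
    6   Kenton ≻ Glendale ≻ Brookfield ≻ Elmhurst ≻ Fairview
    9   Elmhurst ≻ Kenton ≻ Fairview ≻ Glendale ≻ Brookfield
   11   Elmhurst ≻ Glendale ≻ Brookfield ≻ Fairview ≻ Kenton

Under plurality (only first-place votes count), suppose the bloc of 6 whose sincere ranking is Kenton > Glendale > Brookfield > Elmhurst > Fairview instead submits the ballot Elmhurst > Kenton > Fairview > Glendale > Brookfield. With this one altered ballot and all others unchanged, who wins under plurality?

First-place totals with the altered ballot: Kenton 0, Glendale 0, Brookfield 0, Fairview 3, Elmhurst 26.
The winner is unchanged: still Elmhurst.

Elmhurst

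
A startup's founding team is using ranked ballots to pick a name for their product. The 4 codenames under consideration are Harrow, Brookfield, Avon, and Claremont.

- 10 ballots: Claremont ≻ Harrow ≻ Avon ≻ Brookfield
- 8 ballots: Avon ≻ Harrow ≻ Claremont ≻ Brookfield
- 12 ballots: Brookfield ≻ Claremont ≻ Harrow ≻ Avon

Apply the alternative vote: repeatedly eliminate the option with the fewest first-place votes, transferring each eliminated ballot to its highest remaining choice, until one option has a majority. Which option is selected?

Round 1: Brookfield 12, Claremont 10, Avon 8, Harrow 0. Harrow has the fewest and is eliminated.
Round 2: Brookfield 12, Claremont 10, Avon 8. Avon has the fewest and is eliminated.
Round 3: Claremont 18, Brookfield 12. Claremont has a majority.

Claremont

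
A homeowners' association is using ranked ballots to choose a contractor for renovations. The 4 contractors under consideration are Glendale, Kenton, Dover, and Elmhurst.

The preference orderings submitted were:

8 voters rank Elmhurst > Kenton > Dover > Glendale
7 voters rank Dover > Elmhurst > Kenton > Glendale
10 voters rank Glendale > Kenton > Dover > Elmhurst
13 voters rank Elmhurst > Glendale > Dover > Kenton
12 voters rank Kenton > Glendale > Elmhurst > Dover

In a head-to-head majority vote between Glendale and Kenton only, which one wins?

Ballots ranking Glendale above Kenton: 10+13 = 23.
Ballots ranking Kenton above Glendale: 8+7+12 = 27.
Kenton wins the head-to-head, 27–23.

Kenton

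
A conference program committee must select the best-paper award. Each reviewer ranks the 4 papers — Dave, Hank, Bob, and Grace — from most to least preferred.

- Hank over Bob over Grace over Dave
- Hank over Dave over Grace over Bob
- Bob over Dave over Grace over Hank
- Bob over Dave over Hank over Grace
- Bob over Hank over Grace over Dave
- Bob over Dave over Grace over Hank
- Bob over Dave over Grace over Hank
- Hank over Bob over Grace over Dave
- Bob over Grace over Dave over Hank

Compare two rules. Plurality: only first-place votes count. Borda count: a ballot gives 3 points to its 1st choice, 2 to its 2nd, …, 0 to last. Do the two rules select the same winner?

Plurality first-place counts: Dave 0, Hank 3, Bob 6, Grace 0 → Bob.
Borda totals: Dave 11, Hank 12, Bob 22, Grace 9 → Bob.
The two rules agree on Bob.

Yes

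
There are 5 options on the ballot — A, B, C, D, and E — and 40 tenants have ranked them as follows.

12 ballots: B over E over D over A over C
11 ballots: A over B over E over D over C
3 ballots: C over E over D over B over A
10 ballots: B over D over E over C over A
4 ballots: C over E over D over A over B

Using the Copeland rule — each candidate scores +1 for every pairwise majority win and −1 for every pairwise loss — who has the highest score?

B

Pairwise results:
  A vs B: B wins 25–15.
  A vs C: A wins 23–17.
  A vs D: D wins 29–11.
  A vs E: E wins 29–11.
  B vs C: B wins 33–7.
  B vs D: B wins 33–7.
  B vs E: B wins 33–7.
  C vs D: D wins 33–7.
  C vs E: E wins 33–7.
  D vs E: E wins 30–10.
Copeland scores (wins − losses):
  A: 1 − 3 = -2
  B: 4 − 0 = 4
  C: 0 − 4 = -4
  D: 2 − 2 = 0
  E: 3 − 1 = 2
B has the best Copeland score.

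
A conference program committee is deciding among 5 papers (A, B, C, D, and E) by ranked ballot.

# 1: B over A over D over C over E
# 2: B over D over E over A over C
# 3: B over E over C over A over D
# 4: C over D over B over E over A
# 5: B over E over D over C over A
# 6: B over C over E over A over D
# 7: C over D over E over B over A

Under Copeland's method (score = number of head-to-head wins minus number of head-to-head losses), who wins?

B

Pairwise results:
  A vs B: B wins 7–0.
  A vs C: C wins 5–2.
  A vs D: D wins 4–3.
  A vs E: E wins 6–1.
  B vs C: B wins 5–2.
  B vs D: B wins 5–2.
  B vs E: B wins 6–1.
  C vs D: C wins 4–3.
  C vs E: C wins 4–3.
  D vs E: D wins 4–3.
Copeland scores (wins − losses):
  A: 0 − 4 = -4
  B: 4 − 0 = 4
  C: 3 − 1 = 2
  D: 2 − 2 = 0
  E: 1 − 3 = -2
B has the best Copeland score.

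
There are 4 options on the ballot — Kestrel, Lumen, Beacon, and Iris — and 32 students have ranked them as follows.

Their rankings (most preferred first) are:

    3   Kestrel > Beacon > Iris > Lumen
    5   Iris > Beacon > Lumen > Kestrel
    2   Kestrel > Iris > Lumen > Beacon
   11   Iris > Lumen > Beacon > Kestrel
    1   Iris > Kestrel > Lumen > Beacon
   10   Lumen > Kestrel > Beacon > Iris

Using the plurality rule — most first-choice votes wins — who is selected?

Iris

First-place vote totals:
  Kestrel: 5
  Lumen: 10
  Beacon: 0
  Iris: 17
Iris has the most first-place votes.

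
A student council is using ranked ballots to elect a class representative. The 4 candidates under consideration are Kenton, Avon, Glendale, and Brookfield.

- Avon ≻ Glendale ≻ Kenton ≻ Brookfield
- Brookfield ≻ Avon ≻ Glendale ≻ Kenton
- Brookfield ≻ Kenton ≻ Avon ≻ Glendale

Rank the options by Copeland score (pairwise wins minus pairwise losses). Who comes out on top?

Brookfield

Pairwise results:
  Kenton vs Avon: Avon wins 2–1.
  Kenton vs Glendale: Glendale wins 2–1.
  Kenton vs Brookfield: Brookfield wins 2–1.
  Avon vs Glendale: Avon wins 3–0.
  Avon vs Brookfield: Brookfield wins 2–1.
  Glendale vs Brookfield: Brookfield wins 2–1.
Copeland scores (wins − losses):
  Kenton: 0 − 3 = -3
  Avon: 2 − 1 = 1
  Glendale: 1 − 2 = -1
  Brookfield: 3 − 0 = 3
Brookfield has the best Copeland score.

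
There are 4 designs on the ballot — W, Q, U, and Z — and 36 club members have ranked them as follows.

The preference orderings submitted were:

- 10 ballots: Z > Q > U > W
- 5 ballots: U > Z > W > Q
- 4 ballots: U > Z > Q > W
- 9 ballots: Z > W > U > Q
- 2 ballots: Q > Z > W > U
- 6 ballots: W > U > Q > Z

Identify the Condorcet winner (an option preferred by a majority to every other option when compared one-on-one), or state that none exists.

Head-to-head results (36 voters total):
W vs Q: W wins 20–16.
W vs U: U wins 19–17.
W vs Z: Z wins 30–6.
Q vs U: U wins 24–12.
Q vs Z: Z wins 28–8.
U vs Z: Z wins 21–15.
Z beats each rival — W (30–6), Q (28–8), U (21–15) — so Z is the Condorcet winner.

Z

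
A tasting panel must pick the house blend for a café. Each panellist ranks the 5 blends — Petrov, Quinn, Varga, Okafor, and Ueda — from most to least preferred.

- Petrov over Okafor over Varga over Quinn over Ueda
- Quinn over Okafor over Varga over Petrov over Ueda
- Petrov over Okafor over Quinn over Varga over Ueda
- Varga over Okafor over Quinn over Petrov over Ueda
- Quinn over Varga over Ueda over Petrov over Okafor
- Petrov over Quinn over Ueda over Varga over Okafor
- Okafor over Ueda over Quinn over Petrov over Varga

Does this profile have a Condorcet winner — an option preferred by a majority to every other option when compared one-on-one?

No

Head-to-head results (7 voters total):
Petrov vs Quinn: Quinn wins 4–3.
Petrov vs Varga: Petrov wins 4–3.
Petrov vs Okafor: Petrov wins 4–3.
Petrov vs Ueda: Petrov wins 5–2.
Quinn vs Varga: Quinn wins 5–2.
Quinn vs Okafor: Okafor wins 4–3.
Quinn vs Ueda: Quinn wins 6–1.
Varga vs Okafor: Okafor wins 4–3.
Varga vs Ueda: Varga wins 5–2.
Okafor vs Ueda: Okafor wins 5–2.
No candidate beats all others: Petrov beats Okafor beats Quinn beats Petrov, a majority cycle.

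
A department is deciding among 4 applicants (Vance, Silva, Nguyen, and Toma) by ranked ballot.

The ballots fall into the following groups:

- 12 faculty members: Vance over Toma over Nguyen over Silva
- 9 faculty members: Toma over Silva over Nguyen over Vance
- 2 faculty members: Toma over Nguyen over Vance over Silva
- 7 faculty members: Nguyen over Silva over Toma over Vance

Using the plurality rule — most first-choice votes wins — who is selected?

First-place vote totals:
  Vance: 12
  Silva: 0
  Nguyen: 7
  Toma: 11
Vance has the most first-place votes.

Vance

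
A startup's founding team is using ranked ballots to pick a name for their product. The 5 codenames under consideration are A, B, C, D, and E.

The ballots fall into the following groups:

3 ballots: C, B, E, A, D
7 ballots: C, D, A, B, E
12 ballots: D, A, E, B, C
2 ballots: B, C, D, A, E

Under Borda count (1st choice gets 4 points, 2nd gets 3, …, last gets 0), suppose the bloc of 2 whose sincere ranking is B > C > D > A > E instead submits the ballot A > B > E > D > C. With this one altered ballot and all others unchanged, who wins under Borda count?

D

Borda totals with the altered ballot: A 61, B 34, C 40, D 71, E 34.
The winner is unchanged: still D.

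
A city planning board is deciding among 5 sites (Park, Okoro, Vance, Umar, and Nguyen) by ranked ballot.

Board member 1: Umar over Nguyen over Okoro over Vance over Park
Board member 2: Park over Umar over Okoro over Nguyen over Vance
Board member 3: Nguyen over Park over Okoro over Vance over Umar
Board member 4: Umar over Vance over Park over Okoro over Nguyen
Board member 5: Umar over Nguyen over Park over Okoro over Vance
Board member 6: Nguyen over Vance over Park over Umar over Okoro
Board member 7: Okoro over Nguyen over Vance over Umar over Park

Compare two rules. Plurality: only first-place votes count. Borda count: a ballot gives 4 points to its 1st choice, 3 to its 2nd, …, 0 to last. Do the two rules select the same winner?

No

Plurality first-place counts: Park 1, Okoro 1, Vance 0, Umar 3, Nguyen 2 → Umar.
Borda totals: Park 13, Okoro 12, Vance 10, Umar 17, Nguyen 18 → Nguyen.
The two rules disagree: plurality picks Umar, Borda picks Nguyen.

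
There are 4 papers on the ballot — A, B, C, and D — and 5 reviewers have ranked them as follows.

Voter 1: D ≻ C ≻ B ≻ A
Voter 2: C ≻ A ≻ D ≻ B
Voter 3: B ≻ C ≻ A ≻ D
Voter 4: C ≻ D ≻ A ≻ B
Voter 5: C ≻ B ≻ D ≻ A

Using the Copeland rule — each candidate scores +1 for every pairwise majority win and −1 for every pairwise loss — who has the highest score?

Pairwise results:
  A vs B: B wins 3–2.
  A vs C: C wins 5–0.
  A vs D: D wins 3–2.
  B vs C: C wins 4–1.
  B vs D: D wins 3–2.
  C vs D: C wins 4–1.
Copeland scores (wins − losses):
  A: 0 − 3 = -3
  B: 1 − 2 = -1
  C: 3 − 0 = 3
  D: 2 − 1 = 1
C has the best Copeland score.

C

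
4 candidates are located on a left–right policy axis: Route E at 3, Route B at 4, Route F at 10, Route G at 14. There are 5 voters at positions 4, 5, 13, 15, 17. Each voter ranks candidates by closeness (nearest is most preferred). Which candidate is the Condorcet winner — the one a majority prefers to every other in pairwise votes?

With single-peaked preferences on a line, the Condorcet winner is the candidate closest to the median voter.
The median voter (position 13) is closest to Route G at 14.
Check: Route G vs Route E — voters closer to Route G: 3 of 5.

Route G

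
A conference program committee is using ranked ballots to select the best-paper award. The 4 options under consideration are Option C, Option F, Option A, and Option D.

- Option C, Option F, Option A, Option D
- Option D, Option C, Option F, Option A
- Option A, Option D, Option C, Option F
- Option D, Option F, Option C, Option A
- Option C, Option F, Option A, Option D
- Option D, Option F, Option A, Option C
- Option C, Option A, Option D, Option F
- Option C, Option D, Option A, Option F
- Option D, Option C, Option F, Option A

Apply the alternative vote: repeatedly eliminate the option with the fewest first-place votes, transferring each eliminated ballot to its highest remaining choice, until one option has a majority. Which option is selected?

Option D

Round 1: Option C 4, Option D 4, Option A 1, Option F 0. Option F has the fewest and is eliminated.
Round 2: Option C 4, Option D 4, Option A 1. Option A has the fewest and is eliminated.
Round 3: Option D 5, Option C 4. Option D has a majority.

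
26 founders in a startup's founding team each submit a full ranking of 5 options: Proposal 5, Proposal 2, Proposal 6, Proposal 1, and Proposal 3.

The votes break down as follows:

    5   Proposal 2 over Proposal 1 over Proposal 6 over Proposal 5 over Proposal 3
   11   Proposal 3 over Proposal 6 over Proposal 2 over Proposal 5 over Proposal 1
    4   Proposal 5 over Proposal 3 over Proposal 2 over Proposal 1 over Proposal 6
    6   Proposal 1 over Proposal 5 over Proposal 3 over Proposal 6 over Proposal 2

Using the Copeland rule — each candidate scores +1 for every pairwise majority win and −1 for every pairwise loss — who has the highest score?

Proposal 3

Pairwise results:
  Proposal 5 vs Proposal 2: Proposal 2 wins 16–10.
  Proposal 5 vs Proposal 6: Proposal 6 wins 16–10.
  Proposal 5 vs Proposal 1: Proposal 5 wins 15–11.
  Proposal 5 vs Proposal 3: Proposal 5 wins 15–11.
  Proposal 2 vs Proposal 6: Proposal 6 wins 17–9.
  Proposal 2 vs Proposal 1: Proposal 2 wins 20–6.
  Proposal 2 vs Proposal 3: Proposal 3 wins 21–5.
  Proposal 6 vs Proposal 1: Proposal 1 wins 15–11.
  Proposal 6 vs Proposal 3: Proposal 3 wins 21–5.
  Proposal 1 vs Proposal 3: Proposal 3 wins 15–11.
Copeland scores (wins − losses):
  Proposal 5: 2 − 2 = 0
  Proposal 2: 2 − 2 = 0
  Proposal 6: 2 − 2 = 0
  Proposal 1: 1 − 3 = -2
  Proposal 3: 3 − 1 = 2
Proposal 3 has the best Copeland score.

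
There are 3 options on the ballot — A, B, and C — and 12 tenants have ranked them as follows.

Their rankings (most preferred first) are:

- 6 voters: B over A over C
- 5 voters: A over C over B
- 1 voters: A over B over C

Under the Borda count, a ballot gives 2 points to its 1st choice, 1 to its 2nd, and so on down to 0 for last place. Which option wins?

A

Borda scores:
  A: 6·1 + 5·2 + 2 = 18
  B: 6·2 + 5·0 + 1 = 13
  C: 6·0 + 5·1 + 0 = 5
A has the highest total.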